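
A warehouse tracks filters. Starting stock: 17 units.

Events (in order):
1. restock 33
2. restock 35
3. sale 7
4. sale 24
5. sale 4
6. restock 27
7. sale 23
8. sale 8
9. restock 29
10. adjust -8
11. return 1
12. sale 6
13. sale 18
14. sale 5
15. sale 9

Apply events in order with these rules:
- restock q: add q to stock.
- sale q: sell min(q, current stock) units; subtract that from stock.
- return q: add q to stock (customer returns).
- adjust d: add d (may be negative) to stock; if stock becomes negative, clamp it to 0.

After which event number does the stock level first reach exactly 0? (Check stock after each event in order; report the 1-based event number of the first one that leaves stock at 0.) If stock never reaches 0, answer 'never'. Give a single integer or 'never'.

Processing events:
Start: stock = 17
  Event 1 (restock 33): 17 + 33 = 50
  Event 2 (restock 35): 50 + 35 = 85
  Event 3 (sale 7): sell min(7,85)=7. stock: 85 - 7 = 78. total_sold = 7
  Event 4 (sale 24): sell min(24,78)=24. stock: 78 - 24 = 54. total_sold = 31
  Event 5 (sale 4): sell min(4,54)=4. stock: 54 - 4 = 50. total_sold = 35
  Event 6 (restock 27): 50 + 27 = 77
  Event 7 (sale 23): sell min(23,77)=23. stock: 77 - 23 = 54. total_sold = 58
  Event 8 (sale 8): sell min(8,54)=8. stock: 54 - 8 = 46. total_sold = 66
  Event 9 (restock 29): 46 + 29 = 75
  Event 10 (adjust -8): 75 + -8 = 67
  Event 11 (return 1): 67 + 1 = 68
  Event 12 (sale 6): sell min(6,68)=6. stock: 68 - 6 = 62. total_sold = 72
  Event 13 (sale 18): sell min(18,62)=18. stock: 62 - 18 = 44. total_sold = 90
  Event 14 (sale 5): sell min(5,44)=5. stock: 44 - 5 = 39. total_sold = 95
  Event 15 (sale 9): sell min(9,39)=9. stock: 39 - 9 = 30. total_sold = 104
Final: stock = 30, total_sold = 104

Stock never reaches 0.

Answer: never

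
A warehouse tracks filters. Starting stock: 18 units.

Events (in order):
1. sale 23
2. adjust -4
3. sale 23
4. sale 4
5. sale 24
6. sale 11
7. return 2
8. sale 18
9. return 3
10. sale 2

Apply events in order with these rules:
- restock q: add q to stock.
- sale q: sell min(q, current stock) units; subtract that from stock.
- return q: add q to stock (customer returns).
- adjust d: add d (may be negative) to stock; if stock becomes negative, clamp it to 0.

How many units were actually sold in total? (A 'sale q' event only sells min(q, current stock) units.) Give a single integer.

Processing events:
Start: stock = 18
  Event 1 (sale 23): sell min(23,18)=18. stock: 18 - 18 = 0. total_sold = 18
  Event 2 (adjust -4): 0 + -4 = 0 (clamped to 0)
  Event 3 (sale 23): sell min(23,0)=0. stock: 0 - 0 = 0. total_sold = 18
  Event 4 (sale 4): sell min(4,0)=0. stock: 0 - 0 = 0. total_sold = 18
  Event 5 (sale 24): sell min(24,0)=0. stock: 0 - 0 = 0. total_sold = 18
  Event 6 (sale 11): sell min(11,0)=0. stock: 0 - 0 = 0. total_sold = 18
  Event 7 (return 2): 0 + 2 = 2
  Event 8 (sale 18): sell min(18,2)=2. stock: 2 - 2 = 0. total_sold = 20
  Event 9 (return 3): 0 + 3 = 3
  Event 10 (sale 2): sell min(2,3)=2. stock: 3 - 2 = 1. total_sold = 22
Final: stock = 1, total_sold = 22

Answer: 22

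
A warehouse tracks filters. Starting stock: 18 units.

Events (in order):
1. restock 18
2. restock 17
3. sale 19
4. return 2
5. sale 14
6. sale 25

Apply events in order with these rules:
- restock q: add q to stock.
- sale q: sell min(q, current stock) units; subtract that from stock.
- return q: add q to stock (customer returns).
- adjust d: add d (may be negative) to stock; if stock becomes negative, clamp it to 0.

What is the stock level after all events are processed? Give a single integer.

Answer: 0

Derivation:
Processing events:
Start: stock = 18
  Event 1 (restock 18): 18 + 18 = 36
  Event 2 (restock 17): 36 + 17 = 53
  Event 3 (sale 19): sell min(19,53)=19. stock: 53 - 19 = 34. total_sold = 19
  Event 4 (return 2): 34 + 2 = 36
  Event 5 (sale 14): sell min(14,36)=14. stock: 36 - 14 = 22. total_sold = 33
  Event 6 (sale 25): sell min(25,22)=22. stock: 22 - 22 = 0. total_sold = 55
Final: stock = 0, total_sold = 55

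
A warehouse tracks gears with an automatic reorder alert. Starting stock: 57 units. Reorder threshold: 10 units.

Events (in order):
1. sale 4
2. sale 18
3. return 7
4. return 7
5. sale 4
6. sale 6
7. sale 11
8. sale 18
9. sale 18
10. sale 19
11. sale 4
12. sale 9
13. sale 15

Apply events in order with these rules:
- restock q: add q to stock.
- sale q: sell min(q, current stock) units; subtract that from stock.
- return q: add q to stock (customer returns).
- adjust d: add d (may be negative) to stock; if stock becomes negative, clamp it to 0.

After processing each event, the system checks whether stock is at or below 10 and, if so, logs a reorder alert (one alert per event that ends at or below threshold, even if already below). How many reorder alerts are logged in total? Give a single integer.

Answer: 6

Derivation:
Processing events:
Start: stock = 57
  Event 1 (sale 4): sell min(4,57)=4. stock: 57 - 4 = 53. total_sold = 4
  Event 2 (sale 18): sell min(18,53)=18. stock: 53 - 18 = 35. total_sold = 22
  Event 3 (return 7): 35 + 7 = 42
  Event 4 (return 7): 42 + 7 = 49
  Event 5 (sale 4): sell min(4,49)=4. stock: 49 - 4 = 45. total_sold = 26
  Event 6 (sale 6): sell min(6,45)=6. stock: 45 - 6 = 39. total_sold = 32
  Event 7 (sale 11): sell min(11,39)=11. stock: 39 - 11 = 28. total_sold = 43
  Event 8 (sale 18): sell min(18,28)=18. stock: 28 - 18 = 10. total_sold = 61
  Event 9 (sale 18): sell min(18,10)=10. stock: 10 - 10 = 0. total_sold = 71
  Event 10 (sale 19): sell min(19,0)=0. stock: 0 - 0 = 0. total_sold = 71
  Event 11 (sale 4): sell min(4,0)=0. stock: 0 - 0 = 0. total_sold = 71
  Event 12 (sale 9): sell min(9,0)=0. stock: 0 - 0 = 0. total_sold = 71
  Event 13 (sale 15): sell min(15,0)=0. stock: 0 - 0 = 0. total_sold = 71
Final: stock = 0, total_sold = 71

Checking against threshold 10:
  After event 1: stock=53 > 10
  After event 2: stock=35 > 10
  After event 3: stock=42 > 10
  After event 4: stock=49 > 10
  After event 5: stock=45 > 10
  After event 6: stock=39 > 10
  After event 7: stock=28 > 10
  After event 8: stock=10 <= 10 -> ALERT
  After event 9: stock=0 <= 10 -> ALERT
  After event 10: stock=0 <= 10 -> ALERT
  After event 11: stock=0 <= 10 -> ALERT
  After event 12: stock=0 <= 10 -> ALERT
  After event 13: stock=0 <= 10 -> ALERT
Alert events: [8, 9, 10, 11, 12, 13]. Count = 6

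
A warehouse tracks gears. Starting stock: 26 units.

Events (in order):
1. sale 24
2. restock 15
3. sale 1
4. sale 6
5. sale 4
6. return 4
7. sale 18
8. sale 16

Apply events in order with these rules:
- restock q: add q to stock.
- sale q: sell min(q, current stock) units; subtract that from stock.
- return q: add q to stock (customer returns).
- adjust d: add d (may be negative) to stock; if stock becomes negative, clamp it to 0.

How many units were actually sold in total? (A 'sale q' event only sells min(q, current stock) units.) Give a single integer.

Answer: 45

Derivation:
Processing events:
Start: stock = 26
  Event 1 (sale 24): sell min(24,26)=24. stock: 26 - 24 = 2. total_sold = 24
  Event 2 (restock 15): 2 + 15 = 17
  Event 3 (sale 1): sell min(1,17)=1. stock: 17 - 1 = 16. total_sold = 25
  Event 4 (sale 6): sell min(6,16)=6. stock: 16 - 6 = 10. total_sold = 31
  Event 5 (sale 4): sell min(4,10)=4. stock: 10 - 4 = 6. total_sold = 35
  Event 6 (return 4): 6 + 4 = 10
  Event 7 (sale 18): sell min(18,10)=10. stock: 10 - 10 = 0. total_sold = 45
  Event 8 (sale 16): sell min(16,0)=0. stock: 0 - 0 = 0. total_sold = 45
Final: stock = 0, total_sold = 45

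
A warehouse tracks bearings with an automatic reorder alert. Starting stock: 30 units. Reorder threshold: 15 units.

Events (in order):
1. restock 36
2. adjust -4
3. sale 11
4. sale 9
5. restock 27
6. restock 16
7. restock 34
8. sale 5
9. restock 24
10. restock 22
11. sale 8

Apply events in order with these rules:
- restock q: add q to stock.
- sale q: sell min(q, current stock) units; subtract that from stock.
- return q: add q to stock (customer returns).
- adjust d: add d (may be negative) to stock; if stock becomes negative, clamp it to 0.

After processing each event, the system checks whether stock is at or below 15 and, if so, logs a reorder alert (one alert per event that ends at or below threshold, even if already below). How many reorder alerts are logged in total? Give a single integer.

Answer: 0

Derivation:
Processing events:
Start: stock = 30
  Event 1 (restock 36): 30 + 36 = 66
  Event 2 (adjust -4): 66 + -4 = 62
  Event 3 (sale 11): sell min(11,62)=11. stock: 62 - 11 = 51. total_sold = 11
  Event 4 (sale 9): sell min(9,51)=9. stock: 51 - 9 = 42. total_sold = 20
  Event 5 (restock 27): 42 + 27 = 69
  Event 6 (restock 16): 69 + 16 = 85
  Event 7 (restock 34): 85 + 34 = 119
  Event 8 (sale 5): sell min(5,119)=5. stock: 119 - 5 = 114. total_sold = 25
  Event 9 (restock 24): 114 + 24 = 138
  Event 10 (restock 22): 138 + 22 = 160
  Event 11 (sale 8): sell min(8,160)=8. stock: 160 - 8 = 152. total_sold = 33
Final: stock = 152, total_sold = 33

Checking against threshold 15:
  After event 1: stock=66 > 15
  After event 2: stock=62 > 15
  After event 3: stock=51 > 15
  After event 4: stock=42 > 15
  After event 5: stock=69 > 15
  After event 6: stock=85 > 15
  After event 7: stock=119 > 15
  After event 8: stock=114 > 15
  After event 9: stock=138 > 15
  After event 10: stock=160 > 15
  After event 11: stock=152 > 15
Alert events: []. Count = 0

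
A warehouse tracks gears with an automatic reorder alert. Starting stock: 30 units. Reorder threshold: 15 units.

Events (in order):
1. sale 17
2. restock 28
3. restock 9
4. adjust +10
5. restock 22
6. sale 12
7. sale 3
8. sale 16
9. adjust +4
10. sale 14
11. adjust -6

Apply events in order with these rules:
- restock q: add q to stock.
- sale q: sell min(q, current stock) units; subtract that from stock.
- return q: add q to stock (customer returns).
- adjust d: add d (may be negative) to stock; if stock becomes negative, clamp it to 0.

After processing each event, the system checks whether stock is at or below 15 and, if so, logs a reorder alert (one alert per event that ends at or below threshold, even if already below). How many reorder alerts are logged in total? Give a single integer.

Processing events:
Start: stock = 30
  Event 1 (sale 17): sell min(17,30)=17. stock: 30 - 17 = 13. total_sold = 17
  Event 2 (restock 28): 13 + 28 = 41
  Event 3 (restock 9): 41 + 9 = 50
  Event 4 (adjust +10): 50 + 10 = 60
  Event 5 (restock 22): 60 + 22 = 82
  Event 6 (sale 12): sell min(12,82)=12. stock: 82 - 12 = 70. total_sold = 29
  Event 7 (sale 3): sell min(3,70)=3. stock: 70 - 3 = 67. total_sold = 32
  Event 8 (sale 16): sell min(16,67)=16. stock: 67 - 16 = 51. total_sold = 48
  Event 9 (adjust +4): 51 + 4 = 55
  Event 10 (sale 14): sell min(14,55)=14. stock: 55 - 14 = 41. total_sold = 62
  Event 11 (adjust -6): 41 + -6 = 35
Final: stock = 35, total_sold = 62

Checking against threshold 15:
  After event 1: stock=13 <= 15 -> ALERT
  After event 2: stock=41 > 15
  After event 3: stock=50 > 15
  After event 4: stock=60 > 15
  After event 5: stock=82 > 15
  After event 6: stock=70 > 15
  After event 7: stock=67 > 15
  After event 8: stock=51 > 15
  After event 9: stock=55 > 15
  After event 10: stock=41 > 15
  After event 11: stock=35 > 15
Alert events: [1]. Count = 1

Answer: 1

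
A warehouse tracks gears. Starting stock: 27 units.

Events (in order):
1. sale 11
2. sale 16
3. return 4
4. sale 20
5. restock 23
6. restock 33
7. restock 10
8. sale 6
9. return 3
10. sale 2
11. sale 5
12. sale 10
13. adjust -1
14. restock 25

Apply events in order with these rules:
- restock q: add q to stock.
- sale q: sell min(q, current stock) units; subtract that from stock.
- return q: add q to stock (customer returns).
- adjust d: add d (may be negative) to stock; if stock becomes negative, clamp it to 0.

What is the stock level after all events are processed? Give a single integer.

Processing events:
Start: stock = 27
  Event 1 (sale 11): sell min(11,27)=11. stock: 27 - 11 = 16. total_sold = 11
  Event 2 (sale 16): sell min(16,16)=16. stock: 16 - 16 = 0. total_sold = 27
  Event 3 (return 4): 0 + 4 = 4
  Event 4 (sale 20): sell min(20,4)=4. stock: 4 - 4 = 0. total_sold = 31
  Event 5 (restock 23): 0 + 23 = 23
  Event 6 (restock 33): 23 + 33 = 56
  Event 7 (restock 10): 56 + 10 = 66
  Event 8 (sale 6): sell min(6,66)=6. stock: 66 - 6 = 60. total_sold = 37
  Event 9 (return 3): 60 + 3 = 63
  Event 10 (sale 2): sell min(2,63)=2. stock: 63 - 2 = 61. total_sold = 39
  Event 11 (sale 5): sell min(5,61)=5. stock: 61 - 5 = 56. total_sold = 44
  Event 12 (sale 10): sell min(10,56)=10. stock: 56 - 10 = 46. total_sold = 54
  Event 13 (adjust -1): 46 + -1 = 45
  Event 14 (restock 25): 45 + 25 = 70
Final: stock = 70, total_sold = 54

Answer: 70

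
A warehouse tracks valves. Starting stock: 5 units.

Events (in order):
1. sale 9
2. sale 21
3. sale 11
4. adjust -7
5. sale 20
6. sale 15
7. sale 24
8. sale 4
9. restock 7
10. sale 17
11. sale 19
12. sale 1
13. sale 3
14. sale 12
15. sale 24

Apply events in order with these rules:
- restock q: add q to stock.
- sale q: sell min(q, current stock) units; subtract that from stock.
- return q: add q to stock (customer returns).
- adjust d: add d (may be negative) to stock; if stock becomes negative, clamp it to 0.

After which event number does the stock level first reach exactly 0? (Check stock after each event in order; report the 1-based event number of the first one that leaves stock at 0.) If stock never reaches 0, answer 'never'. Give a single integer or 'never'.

Answer: 1

Derivation:
Processing events:
Start: stock = 5
  Event 1 (sale 9): sell min(9,5)=5. stock: 5 - 5 = 0. total_sold = 5
  Event 2 (sale 21): sell min(21,0)=0. stock: 0 - 0 = 0. total_sold = 5
  Event 3 (sale 11): sell min(11,0)=0. stock: 0 - 0 = 0. total_sold = 5
  Event 4 (adjust -7): 0 + -7 = 0 (clamped to 0)
  Event 5 (sale 20): sell min(20,0)=0. stock: 0 - 0 = 0. total_sold = 5
  Event 6 (sale 15): sell min(15,0)=0. stock: 0 - 0 = 0. total_sold = 5
  Event 7 (sale 24): sell min(24,0)=0. stock: 0 - 0 = 0. total_sold = 5
  Event 8 (sale 4): sell min(4,0)=0. stock: 0 - 0 = 0. total_sold = 5
  Event 9 (restock 7): 0 + 7 = 7
  Event 10 (sale 17): sell min(17,7)=7. stock: 7 - 7 = 0. total_sold = 12
  Event 11 (sale 19): sell min(19,0)=0. stock: 0 - 0 = 0. total_sold = 12
  Event 12 (sale 1): sell min(1,0)=0. stock: 0 - 0 = 0. total_sold = 12
  Event 13 (sale 3): sell min(3,0)=0. stock: 0 - 0 = 0. total_sold = 12
  Event 14 (sale 12): sell min(12,0)=0. stock: 0 - 0 = 0. total_sold = 12
  Event 15 (sale 24): sell min(24,0)=0. stock: 0 - 0 = 0. total_sold = 12
Final: stock = 0, total_sold = 12

First zero at event 1.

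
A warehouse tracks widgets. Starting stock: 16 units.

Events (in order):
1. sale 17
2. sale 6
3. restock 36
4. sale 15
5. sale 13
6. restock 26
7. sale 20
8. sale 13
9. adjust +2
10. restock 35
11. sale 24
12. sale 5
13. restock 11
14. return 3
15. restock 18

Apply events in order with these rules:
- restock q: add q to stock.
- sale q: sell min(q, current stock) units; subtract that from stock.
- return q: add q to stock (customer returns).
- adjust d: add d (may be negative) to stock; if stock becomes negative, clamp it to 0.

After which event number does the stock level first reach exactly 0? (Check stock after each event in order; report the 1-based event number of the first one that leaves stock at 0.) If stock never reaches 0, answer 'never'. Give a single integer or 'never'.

Answer: 1

Derivation:
Processing events:
Start: stock = 16
  Event 1 (sale 17): sell min(17,16)=16. stock: 16 - 16 = 0. total_sold = 16
  Event 2 (sale 6): sell min(6,0)=0. stock: 0 - 0 = 0. total_sold = 16
  Event 3 (restock 36): 0 + 36 = 36
  Event 4 (sale 15): sell min(15,36)=15. stock: 36 - 15 = 21. total_sold = 31
  Event 5 (sale 13): sell min(13,21)=13. stock: 21 - 13 = 8. total_sold = 44
  Event 6 (restock 26): 8 + 26 = 34
  Event 7 (sale 20): sell min(20,34)=20. stock: 34 - 20 = 14. total_sold = 64
  Event 8 (sale 13): sell min(13,14)=13. stock: 14 - 13 = 1. total_sold = 77
  Event 9 (adjust +2): 1 + 2 = 3
  Event 10 (restock 35): 3 + 35 = 38
  Event 11 (sale 24): sell min(24,38)=24. stock: 38 - 24 = 14. total_sold = 101
  Event 12 (sale 5): sell min(5,14)=5. stock: 14 - 5 = 9. total_sold = 106
  Event 13 (restock 11): 9 + 11 = 20
  Event 14 (return 3): 20 + 3 = 23
  Event 15 (restock 18): 23 + 18 = 41
Final: stock = 41, total_sold = 106

First zero at event 1.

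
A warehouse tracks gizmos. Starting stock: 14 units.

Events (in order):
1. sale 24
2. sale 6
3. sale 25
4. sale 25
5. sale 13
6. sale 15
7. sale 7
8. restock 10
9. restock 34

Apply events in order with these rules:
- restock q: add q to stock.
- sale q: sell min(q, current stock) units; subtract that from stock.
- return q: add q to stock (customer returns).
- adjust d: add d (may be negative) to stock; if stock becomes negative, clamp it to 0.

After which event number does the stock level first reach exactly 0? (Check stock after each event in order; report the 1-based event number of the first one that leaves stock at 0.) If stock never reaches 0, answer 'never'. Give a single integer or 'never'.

Answer: 1

Derivation:
Processing events:
Start: stock = 14
  Event 1 (sale 24): sell min(24,14)=14. stock: 14 - 14 = 0. total_sold = 14
  Event 2 (sale 6): sell min(6,0)=0. stock: 0 - 0 = 0. total_sold = 14
  Event 3 (sale 25): sell min(25,0)=0. stock: 0 - 0 = 0. total_sold = 14
  Event 4 (sale 25): sell min(25,0)=0. stock: 0 - 0 = 0. total_sold = 14
  Event 5 (sale 13): sell min(13,0)=0. stock: 0 - 0 = 0. total_sold = 14
  Event 6 (sale 15): sell min(15,0)=0. stock: 0 - 0 = 0. total_sold = 14
  Event 7 (sale 7): sell min(7,0)=0. stock: 0 - 0 = 0. total_sold = 14
  Event 8 (restock 10): 0 + 10 = 10
  Event 9 (restock 34): 10 + 34 = 44
Final: stock = 44, total_sold = 14

First zero at event 1.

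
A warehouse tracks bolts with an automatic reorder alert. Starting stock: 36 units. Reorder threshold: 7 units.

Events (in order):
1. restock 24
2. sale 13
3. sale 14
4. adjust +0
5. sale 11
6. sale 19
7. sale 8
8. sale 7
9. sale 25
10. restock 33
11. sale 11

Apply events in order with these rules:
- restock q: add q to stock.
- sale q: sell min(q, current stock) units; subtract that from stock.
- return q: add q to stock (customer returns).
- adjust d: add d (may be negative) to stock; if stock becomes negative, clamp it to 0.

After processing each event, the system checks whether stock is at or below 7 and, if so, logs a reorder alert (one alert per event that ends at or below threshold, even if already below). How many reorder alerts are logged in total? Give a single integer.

Answer: 4

Derivation:
Processing events:
Start: stock = 36
  Event 1 (restock 24): 36 + 24 = 60
  Event 2 (sale 13): sell min(13,60)=13. stock: 60 - 13 = 47. total_sold = 13
  Event 3 (sale 14): sell min(14,47)=14. stock: 47 - 14 = 33. total_sold = 27
  Event 4 (adjust +0): 33 + 0 = 33
  Event 5 (sale 11): sell min(11,33)=11. stock: 33 - 11 = 22. total_sold = 38
  Event 6 (sale 19): sell min(19,22)=19. stock: 22 - 19 = 3. total_sold = 57
  Event 7 (sale 8): sell min(8,3)=3. stock: 3 - 3 = 0. total_sold = 60
  Event 8 (sale 7): sell min(7,0)=0. stock: 0 - 0 = 0. total_sold = 60
  Event 9 (sale 25): sell min(25,0)=0. stock: 0 - 0 = 0. total_sold = 60
  Event 10 (restock 33): 0 + 33 = 33
  Event 11 (sale 11): sell min(11,33)=11. stock: 33 - 11 = 22. total_sold = 71
Final: stock = 22, total_sold = 71

Checking against threshold 7:
  After event 1: stock=60 > 7
  After event 2: stock=47 > 7
  After event 3: stock=33 > 7
  After event 4: stock=33 > 7
  After event 5: stock=22 > 7
  After event 6: stock=3 <= 7 -> ALERT
  After event 7: stock=0 <= 7 -> ALERT
  After event 8: stock=0 <= 7 -> ALERT
  After event 9: stock=0 <= 7 -> ALERT
  After event 10: stock=33 > 7
  After event 11: stock=22 > 7
Alert events: [6, 7, 8, 9]. Count = 4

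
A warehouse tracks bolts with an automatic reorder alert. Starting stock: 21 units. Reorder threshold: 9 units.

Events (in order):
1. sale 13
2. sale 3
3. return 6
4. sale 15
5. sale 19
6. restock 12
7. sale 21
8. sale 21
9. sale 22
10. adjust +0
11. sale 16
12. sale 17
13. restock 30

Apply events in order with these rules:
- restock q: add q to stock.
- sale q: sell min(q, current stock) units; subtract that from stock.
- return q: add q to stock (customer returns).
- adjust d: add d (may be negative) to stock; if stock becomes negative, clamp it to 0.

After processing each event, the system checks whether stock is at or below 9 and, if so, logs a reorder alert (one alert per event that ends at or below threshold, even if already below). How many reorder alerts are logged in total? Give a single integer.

Processing events:
Start: stock = 21
  Event 1 (sale 13): sell min(13,21)=13. stock: 21 - 13 = 8. total_sold = 13
  Event 2 (sale 3): sell min(3,8)=3. stock: 8 - 3 = 5. total_sold = 16
  Event 3 (return 6): 5 + 6 = 11
  Event 4 (sale 15): sell min(15,11)=11. stock: 11 - 11 = 0. total_sold = 27
  Event 5 (sale 19): sell min(19,0)=0. stock: 0 - 0 = 0. total_sold = 27
  Event 6 (restock 12): 0 + 12 = 12
  Event 7 (sale 21): sell min(21,12)=12. stock: 12 - 12 = 0. total_sold = 39
  Event 8 (sale 21): sell min(21,0)=0. stock: 0 - 0 = 0. total_sold = 39
  Event 9 (sale 22): sell min(22,0)=0. stock: 0 - 0 = 0. total_sold = 39
  Event 10 (adjust +0): 0 + 0 = 0
  Event 11 (sale 16): sell min(16,0)=0. stock: 0 - 0 = 0. total_sold = 39
  Event 12 (sale 17): sell min(17,0)=0. stock: 0 - 0 = 0. total_sold = 39
  Event 13 (restock 30): 0 + 30 = 30
Final: stock = 30, total_sold = 39

Checking against threshold 9:
  After event 1: stock=8 <= 9 -> ALERT
  After event 2: stock=5 <= 9 -> ALERT
  After event 3: stock=11 > 9
  After event 4: stock=0 <= 9 -> ALERT
  After event 5: stock=0 <= 9 -> ALERT
  After event 6: stock=12 > 9
  After event 7: stock=0 <= 9 -> ALERT
  After event 8: stock=0 <= 9 -> ALERT
  After event 9: stock=0 <= 9 -> ALERT
  After event 10: stock=0 <= 9 -> ALERT
  After event 11: stock=0 <= 9 -> ALERT
  After event 12: stock=0 <= 9 -> ALERT
  After event 13: stock=30 > 9
Alert events: [1, 2, 4, 5, 7, 8, 9, 10, 11, 12]. Count = 10

Answer: 10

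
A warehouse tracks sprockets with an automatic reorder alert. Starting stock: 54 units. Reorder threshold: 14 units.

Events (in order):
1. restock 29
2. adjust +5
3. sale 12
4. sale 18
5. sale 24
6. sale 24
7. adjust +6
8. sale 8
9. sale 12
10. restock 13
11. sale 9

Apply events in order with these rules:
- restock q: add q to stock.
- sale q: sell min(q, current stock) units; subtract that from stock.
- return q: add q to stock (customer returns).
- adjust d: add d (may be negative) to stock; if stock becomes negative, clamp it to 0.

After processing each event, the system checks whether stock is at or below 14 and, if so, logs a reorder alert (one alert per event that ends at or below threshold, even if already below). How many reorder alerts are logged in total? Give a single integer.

Answer: 5

Derivation:
Processing events:
Start: stock = 54
  Event 1 (restock 29): 54 + 29 = 83
  Event 2 (adjust +5): 83 + 5 = 88
  Event 3 (sale 12): sell min(12,88)=12. stock: 88 - 12 = 76. total_sold = 12
  Event 4 (sale 18): sell min(18,76)=18. stock: 76 - 18 = 58. total_sold = 30
  Event 5 (sale 24): sell min(24,58)=24. stock: 58 - 24 = 34. total_sold = 54
  Event 6 (sale 24): sell min(24,34)=24. stock: 34 - 24 = 10. total_sold = 78
  Event 7 (adjust +6): 10 + 6 = 16
  Event 8 (sale 8): sell min(8,16)=8. stock: 16 - 8 = 8. total_sold = 86
  Event 9 (sale 12): sell min(12,8)=8. stock: 8 - 8 = 0. total_sold = 94
  Event 10 (restock 13): 0 + 13 = 13
  Event 11 (sale 9): sell min(9,13)=9. stock: 13 - 9 = 4. total_sold = 103
Final: stock = 4, total_sold = 103

Checking against threshold 14:
  After event 1: stock=83 > 14
  After event 2: stock=88 > 14
  After event 3: stock=76 > 14
  After event 4: stock=58 > 14
  After event 5: stock=34 > 14
  After event 6: stock=10 <= 14 -> ALERT
  After event 7: stock=16 > 14
  After event 8: stock=8 <= 14 -> ALERT
  After event 9: stock=0 <= 14 -> ALERT
  After event 10: stock=13 <= 14 -> ALERT
  After event 11: stock=4 <= 14 -> ALERT
Alert events: [6, 8, 9, 10, 11]. Count = 5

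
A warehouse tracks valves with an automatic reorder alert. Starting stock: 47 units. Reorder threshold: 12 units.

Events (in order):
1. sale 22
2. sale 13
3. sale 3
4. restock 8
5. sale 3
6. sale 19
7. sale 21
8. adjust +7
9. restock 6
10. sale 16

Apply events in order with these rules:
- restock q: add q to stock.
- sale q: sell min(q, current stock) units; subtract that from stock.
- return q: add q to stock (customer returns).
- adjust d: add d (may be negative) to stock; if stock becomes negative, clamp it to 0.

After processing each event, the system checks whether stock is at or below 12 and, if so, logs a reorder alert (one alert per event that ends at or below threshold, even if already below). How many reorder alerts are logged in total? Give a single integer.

Processing events:
Start: stock = 47
  Event 1 (sale 22): sell min(22,47)=22. stock: 47 - 22 = 25. total_sold = 22
  Event 2 (sale 13): sell min(13,25)=13. stock: 25 - 13 = 12. total_sold = 35
  Event 3 (sale 3): sell min(3,12)=3. stock: 12 - 3 = 9. total_sold = 38
  Event 4 (restock 8): 9 + 8 = 17
  Event 5 (sale 3): sell min(3,17)=3. stock: 17 - 3 = 14. total_sold = 41
  Event 6 (sale 19): sell min(19,14)=14. stock: 14 - 14 = 0. total_sold = 55
  Event 7 (sale 21): sell min(21,0)=0. stock: 0 - 0 = 0. total_sold = 55
  Event 8 (adjust +7): 0 + 7 = 7
  Event 9 (restock 6): 7 + 6 = 13
  Event 10 (sale 16): sell min(16,13)=13. stock: 13 - 13 = 0. total_sold = 68
Final: stock = 0, total_sold = 68

Checking against threshold 12:
  After event 1: stock=25 > 12
  After event 2: stock=12 <= 12 -> ALERT
  After event 3: stock=9 <= 12 -> ALERT
  After event 4: stock=17 > 12
  After event 5: stock=14 > 12
  After event 6: stock=0 <= 12 -> ALERT
  After event 7: stock=0 <= 12 -> ALERT
  After event 8: stock=7 <= 12 -> ALERT
  After event 9: stock=13 > 12
  After event 10: stock=0 <= 12 -> ALERT
Alert events: [2, 3, 6, 7, 8, 10]. Count = 6

Answer: 6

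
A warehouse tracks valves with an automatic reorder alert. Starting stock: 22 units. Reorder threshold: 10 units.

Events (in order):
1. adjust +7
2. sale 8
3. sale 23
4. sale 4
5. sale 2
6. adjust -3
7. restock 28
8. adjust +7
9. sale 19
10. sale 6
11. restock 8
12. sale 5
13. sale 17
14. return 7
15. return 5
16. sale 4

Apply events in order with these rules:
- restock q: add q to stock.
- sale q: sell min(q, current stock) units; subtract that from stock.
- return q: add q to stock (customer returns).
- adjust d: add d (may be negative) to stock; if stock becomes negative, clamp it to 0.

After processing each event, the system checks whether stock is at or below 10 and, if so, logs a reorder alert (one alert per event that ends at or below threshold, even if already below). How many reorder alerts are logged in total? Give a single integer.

Processing events:
Start: stock = 22
  Event 1 (adjust +7): 22 + 7 = 29
  Event 2 (sale 8): sell min(8,29)=8. stock: 29 - 8 = 21. total_sold = 8
  Event 3 (sale 23): sell min(23,21)=21. stock: 21 - 21 = 0. total_sold = 29
  Event 4 (sale 4): sell min(4,0)=0. stock: 0 - 0 = 0. total_sold = 29
  Event 5 (sale 2): sell min(2,0)=0. stock: 0 - 0 = 0. total_sold = 29
  Event 6 (adjust -3): 0 + -3 = 0 (clamped to 0)
  Event 7 (restock 28): 0 + 28 = 28
  Event 8 (adjust +7): 28 + 7 = 35
  Event 9 (sale 19): sell min(19,35)=19. stock: 35 - 19 = 16. total_sold = 48
  Event 10 (sale 6): sell min(6,16)=6. stock: 16 - 6 = 10. total_sold = 54
  Event 11 (restock 8): 10 + 8 = 18
  Event 12 (sale 5): sell min(5,18)=5. stock: 18 - 5 = 13. total_sold = 59
  Event 13 (sale 17): sell min(17,13)=13. stock: 13 - 13 = 0. total_sold = 72
  Event 14 (return 7): 0 + 7 = 7
  Event 15 (return 5): 7 + 5 = 12
  Event 16 (sale 4): sell min(4,12)=4. stock: 12 - 4 = 8. total_sold = 76
Final: stock = 8, total_sold = 76

Checking against threshold 10:
  After event 1: stock=29 > 10
  After event 2: stock=21 > 10
  After event 3: stock=0 <= 10 -> ALERT
  After event 4: stock=0 <= 10 -> ALERT
  After event 5: stock=0 <= 10 -> ALERT
  After event 6: stock=0 <= 10 -> ALERT
  After event 7: stock=28 > 10
  After event 8: stock=35 > 10
  After event 9: stock=16 > 10
  After event 10: stock=10 <= 10 -> ALERT
  After event 11: stock=18 > 10
  After event 12: stock=13 > 10
  After event 13: stock=0 <= 10 -> ALERT
  After event 14: stock=7 <= 10 -> ALERT
  After event 15: stock=12 > 10
  After event 16: stock=8 <= 10 -> ALERT
Alert events: [3, 4, 5, 6, 10, 13, 14, 16]. Count = 8

Answer: 8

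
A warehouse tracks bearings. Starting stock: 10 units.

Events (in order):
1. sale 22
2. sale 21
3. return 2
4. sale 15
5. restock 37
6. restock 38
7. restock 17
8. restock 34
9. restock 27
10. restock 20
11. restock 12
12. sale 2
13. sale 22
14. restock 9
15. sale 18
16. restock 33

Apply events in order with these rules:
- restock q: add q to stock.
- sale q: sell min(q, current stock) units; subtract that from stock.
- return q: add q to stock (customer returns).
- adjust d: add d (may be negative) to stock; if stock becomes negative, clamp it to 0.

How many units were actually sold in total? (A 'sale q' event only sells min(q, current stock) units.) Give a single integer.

Processing events:
Start: stock = 10
  Event 1 (sale 22): sell min(22,10)=10. stock: 10 - 10 = 0. total_sold = 10
  Event 2 (sale 21): sell min(21,0)=0. stock: 0 - 0 = 0. total_sold = 10
  Event 3 (return 2): 0 + 2 = 2
  Event 4 (sale 15): sell min(15,2)=2. stock: 2 - 2 = 0. total_sold = 12
  Event 5 (restock 37): 0 + 37 = 37
  Event 6 (restock 38): 37 + 38 = 75
  Event 7 (restock 17): 75 + 17 = 92
  Event 8 (restock 34): 92 + 34 = 126
  Event 9 (restock 27): 126 + 27 = 153
  Event 10 (restock 20): 153 + 20 = 173
  Event 11 (restock 12): 173 + 12 = 185
  Event 12 (sale 2): sell min(2,185)=2. stock: 185 - 2 = 183. total_sold = 14
  Event 13 (sale 22): sell min(22,183)=22. stock: 183 - 22 = 161. total_sold = 36
  Event 14 (restock 9): 161 + 9 = 170
  Event 15 (sale 18): sell min(18,170)=18. stock: 170 - 18 = 152. total_sold = 54
  Event 16 (restock 33): 152 + 33 = 185
Final: stock = 185, total_sold = 54

Answer: 54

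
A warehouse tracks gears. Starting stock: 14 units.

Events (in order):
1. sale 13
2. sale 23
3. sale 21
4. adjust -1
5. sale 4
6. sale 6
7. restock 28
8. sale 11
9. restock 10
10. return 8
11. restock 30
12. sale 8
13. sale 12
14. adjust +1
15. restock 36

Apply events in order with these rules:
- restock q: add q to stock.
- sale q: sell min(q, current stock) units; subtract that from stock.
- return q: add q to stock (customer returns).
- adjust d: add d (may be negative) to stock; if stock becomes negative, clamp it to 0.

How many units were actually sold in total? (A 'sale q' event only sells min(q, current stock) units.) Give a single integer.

Answer: 45

Derivation:
Processing events:
Start: stock = 14
  Event 1 (sale 13): sell min(13,14)=13. stock: 14 - 13 = 1. total_sold = 13
  Event 2 (sale 23): sell min(23,1)=1. stock: 1 - 1 = 0. total_sold = 14
  Event 3 (sale 21): sell min(21,0)=0. stock: 0 - 0 = 0. total_sold = 14
  Event 4 (adjust -1): 0 + -1 = 0 (clamped to 0)
  Event 5 (sale 4): sell min(4,0)=0. stock: 0 - 0 = 0. total_sold = 14
  Event 6 (sale 6): sell min(6,0)=0. stock: 0 - 0 = 0. total_sold = 14
  Event 7 (restock 28): 0 + 28 = 28
  Event 8 (sale 11): sell min(11,28)=11. stock: 28 - 11 = 17. total_sold = 25
  Event 9 (restock 10): 17 + 10 = 27
  Event 10 (return 8): 27 + 8 = 35
  Event 11 (restock 30): 35 + 30 = 65
  Event 12 (sale 8): sell min(8,65)=8. stock: 65 - 8 = 57. total_sold = 33
  Event 13 (sale 12): sell min(12,57)=12. stock: 57 - 12 = 45. total_sold = 45
  Event 14 (adjust +1): 45 + 1 = 46
  Event 15 (restock 36): 46 + 36 = 82
Final: stock = 82, total_sold = 45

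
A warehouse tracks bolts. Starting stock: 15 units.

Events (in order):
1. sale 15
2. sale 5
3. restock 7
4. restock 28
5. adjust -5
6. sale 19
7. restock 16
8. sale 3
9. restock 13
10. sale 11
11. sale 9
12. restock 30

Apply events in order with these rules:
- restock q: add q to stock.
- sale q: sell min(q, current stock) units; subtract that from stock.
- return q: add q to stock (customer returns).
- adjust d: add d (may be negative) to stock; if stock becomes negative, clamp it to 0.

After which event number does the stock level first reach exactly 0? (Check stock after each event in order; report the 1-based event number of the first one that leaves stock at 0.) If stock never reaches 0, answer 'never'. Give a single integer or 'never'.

Processing events:
Start: stock = 15
  Event 1 (sale 15): sell min(15,15)=15. stock: 15 - 15 = 0. total_sold = 15
  Event 2 (sale 5): sell min(5,0)=0. stock: 0 - 0 = 0. total_sold = 15
  Event 3 (restock 7): 0 + 7 = 7
  Event 4 (restock 28): 7 + 28 = 35
  Event 5 (adjust -5): 35 + -5 = 30
  Event 6 (sale 19): sell min(19,30)=19. stock: 30 - 19 = 11. total_sold = 34
  Event 7 (restock 16): 11 + 16 = 27
  Event 8 (sale 3): sell min(3,27)=3. stock: 27 - 3 = 24. total_sold = 37
  Event 9 (restock 13): 24 + 13 = 37
  Event 10 (sale 11): sell min(11,37)=11. stock: 37 - 11 = 26. total_sold = 48
  Event 11 (sale 9): sell min(9,26)=9. stock: 26 - 9 = 17. total_sold = 57
  Event 12 (restock 30): 17 + 30 = 47
Final: stock = 47, total_sold = 57

First zero at event 1.

Answer: 1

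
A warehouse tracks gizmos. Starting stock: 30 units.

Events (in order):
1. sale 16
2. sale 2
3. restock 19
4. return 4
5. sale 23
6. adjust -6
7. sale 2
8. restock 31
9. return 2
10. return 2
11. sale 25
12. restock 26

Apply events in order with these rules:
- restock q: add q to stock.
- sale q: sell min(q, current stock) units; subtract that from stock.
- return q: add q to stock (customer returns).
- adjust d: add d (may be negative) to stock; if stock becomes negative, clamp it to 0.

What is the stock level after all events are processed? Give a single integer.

Answer: 40

Derivation:
Processing events:
Start: stock = 30
  Event 1 (sale 16): sell min(16,30)=16. stock: 30 - 16 = 14. total_sold = 16
  Event 2 (sale 2): sell min(2,14)=2. stock: 14 - 2 = 12. total_sold = 18
  Event 3 (restock 19): 12 + 19 = 31
  Event 4 (return 4): 31 + 4 = 35
  Event 5 (sale 23): sell min(23,35)=23. stock: 35 - 23 = 12. total_sold = 41
  Event 6 (adjust -6): 12 + -6 = 6
  Event 7 (sale 2): sell min(2,6)=2. stock: 6 - 2 = 4. total_sold = 43
  Event 8 (restock 31): 4 + 31 = 35
  Event 9 (return 2): 35 + 2 = 37
  Event 10 (return 2): 37 + 2 = 39
  Event 11 (sale 25): sell min(25,39)=25. stock: 39 - 25 = 14. total_sold = 68
  Event 12 (restock 26): 14 + 26 = 40
Final: stock = 40, total_sold = 68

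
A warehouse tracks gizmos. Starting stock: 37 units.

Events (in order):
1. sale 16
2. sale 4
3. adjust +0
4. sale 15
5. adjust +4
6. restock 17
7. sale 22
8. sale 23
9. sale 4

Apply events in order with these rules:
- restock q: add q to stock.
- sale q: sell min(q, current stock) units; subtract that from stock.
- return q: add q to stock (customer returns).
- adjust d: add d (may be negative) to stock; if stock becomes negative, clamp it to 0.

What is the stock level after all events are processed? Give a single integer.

Processing events:
Start: stock = 37
  Event 1 (sale 16): sell min(16,37)=16. stock: 37 - 16 = 21. total_sold = 16
  Event 2 (sale 4): sell min(4,21)=4. stock: 21 - 4 = 17. total_sold = 20
  Event 3 (adjust +0): 17 + 0 = 17
  Event 4 (sale 15): sell min(15,17)=15. stock: 17 - 15 = 2. total_sold = 35
  Event 5 (adjust +4): 2 + 4 = 6
  Event 6 (restock 17): 6 + 17 = 23
  Event 7 (sale 22): sell min(22,23)=22. stock: 23 - 22 = 1. total_sold = 57
  Event 8 (sale 23): sell min(23,1)=1. stock: 1 - 1 = 0. total_sold = 58
  Event 9 (sale 4): sell min(4,0)=0. stock: 0 - 0 = 0. total_sold = 58
Final: stock = 0, total_sold = 58

Answer: 0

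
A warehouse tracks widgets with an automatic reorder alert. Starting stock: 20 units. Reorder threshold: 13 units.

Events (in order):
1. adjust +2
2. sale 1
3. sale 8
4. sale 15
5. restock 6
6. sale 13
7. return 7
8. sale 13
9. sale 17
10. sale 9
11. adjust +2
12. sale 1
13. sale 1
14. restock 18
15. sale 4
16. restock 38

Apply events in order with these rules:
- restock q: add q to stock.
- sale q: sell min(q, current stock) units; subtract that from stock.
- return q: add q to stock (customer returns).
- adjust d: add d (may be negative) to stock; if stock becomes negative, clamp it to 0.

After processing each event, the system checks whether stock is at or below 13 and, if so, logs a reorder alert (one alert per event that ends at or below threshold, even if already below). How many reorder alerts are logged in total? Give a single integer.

Answer: 11

Derivation:
Processing events:
Start: stock = 20
  Event 1 (adjust +2): 20 + 2 = 22
  Event 2 (sale 1): sell min(1,22)=1. stock: 22 - 1 = 21. total_sold = 1
  Event 3 (sale 8): sell min(8,21)=8. stock: 21 - 8 = 13. total_sold = 9
  Event 4 (sale 15): sell min(15,13)=13. stock: 13 - 13 = 0. total_sold = 22
  Event 5 (restock 6): 0 + 6 = 6
  Event 6 (sale 13): sell min(13,6)=6. stock: 6 - 6 = 0. total_sold = 28
  Event 7 (return 7): 0 + 7 = 7
  Event 8 (sale 13): sell min(13,7)=7. stock: 7 - 7 = 0. total_sold = 35
  Event 9 (sale 17): sell min(17,0)=0. stock: 0 - 0 = 0. total_sold = 35
  Event 10 (sale 9): sell min(9,0)=0. stock: 0 - 0 = 0. total_sold = 35
  Event 11 (adjust +2): 0 + 2 = 2
  Event 12 (sale 1): sell min(1,2)=1. stock: 2 - 1 = 1. total_sold = 36
  Event 13 (sale 1): sell min(1,1)=1. stock: 1 - 1 = 0. total_sold = 37
  Event 14 (restock 18): 0 + 18 = 18
  Event 15 (sale 4): sell min(4,18)=4. stock: 18 - 4 = 14. total_sold = 41
  Event 16 (restock 38): 14 + 38 = 52
Final: stock = 52, total_sold = 41

Checking against threshold 13:
  After event 1: stock=22 > 13
  After event 2: stock=21 > 13
  After event 3: stock=13 <= 13 -> ALERT
  After event 4: stock=0 <= 13 -> ALERT
  After event 5: stock=6 <= 13 -> ALERT
  After event 6: stock=0 <= 13 -> ALERT
  After event 7: stock=7 <= 13 -> ALERT
  After event 8: stock=0 <= 13 -> ALERT
  After event 9: stock=0 <= 13 -> ALERT
  After event 10: stock=0 <= 13 -> ALERT
  After event 11: stock=2 <= 13 -> ALERT
  After event 12: stock=1 <= 13 -> ALERT
  After event 13: stock=0 <= 13 -> ALERT
  After event 14: stock=18 > 13
  After event 15: stock=14 > 13
  After event 16: stock=52 > 13
Alert events: [3, 4, 5, 6, 7, 8, 9, 10, 11, 12, 13]. Count = 11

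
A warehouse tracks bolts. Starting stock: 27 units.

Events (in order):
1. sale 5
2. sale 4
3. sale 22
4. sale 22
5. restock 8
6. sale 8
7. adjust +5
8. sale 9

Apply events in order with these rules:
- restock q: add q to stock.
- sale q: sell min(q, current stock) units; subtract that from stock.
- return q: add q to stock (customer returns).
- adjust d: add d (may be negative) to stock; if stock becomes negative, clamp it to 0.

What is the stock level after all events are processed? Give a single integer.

Processing events:
Start: stock = 27
  Event 1 (sale 5): sell min(5,27)=5. stock: 27 - 5 = 22. total_sold = 5
  Event 2 (sale 4): sell min(4,22)=4. stock: 22 - 4 = 18. total_sold = 9
  Event 3 (sale 22): sell min(22,18)=18. stock: 18 - 18 = 0. total_sold = 27
  Event 4 (sale 22): sell min(22,0)=0. stock: 0 - 0 = 0. total_sold = 27
  Event 5 (restock 8): 0 + 8 = 8
  Event 6 (sale 8): sell min(8,8)=8. stock: 8 - 8 = 0. total_sold = 35
  Event 7 (adjust +5): 0 + 5 = 5
  Event 8 (sale 9): sell min(9,5)=5. stock: 5 - 5 = 0. total_sold = 40
Final: stock = 0, total_sold = 40

Answer: 0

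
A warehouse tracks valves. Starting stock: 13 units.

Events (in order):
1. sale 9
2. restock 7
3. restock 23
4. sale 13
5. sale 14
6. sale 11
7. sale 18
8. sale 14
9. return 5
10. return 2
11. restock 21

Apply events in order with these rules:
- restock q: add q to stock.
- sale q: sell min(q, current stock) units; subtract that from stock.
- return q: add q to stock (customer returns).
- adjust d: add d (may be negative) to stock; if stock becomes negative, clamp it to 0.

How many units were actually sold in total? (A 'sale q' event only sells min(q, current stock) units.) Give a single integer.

Processing events:
Start: stock = 13
  Event 1 (sale 9): sell min(9,13)=9. stock: 13 - 9 = 4. total_sold = 9
  Event 2 (restock 7): 4 + 7 = 11
  Event 3 (restock 23): 11 + 23 = 34
  Event 4 (sale 13): sell min(13,34)=13. stock: 34 - 13 = 21. total_sold = 22
  Event 5 (sale 14): sell min(14,21)=14. stock: 21 - 14 = 7. total_sold = 36
  Event 6 (sale 11): sell min(11,7)=7. stock: 7 - 7 = 0. total_sold = 43
  Event 7 (sale 18): sell min(18,0)=0. stock: 0 - 0 = 0. total_sold = 43
  Event 8 (sale 14): sell min(14,0)=0. stock: 0 - 0 = 0. total_sold = 43
  Event 9 (return 5): 0 + 5 = 5
  Event 10 (return 2): 5 + 2 = 7
  Event 11 (restock 21): 7 + 21 = 28
Final: stock = 28, total_sold = 43

Answer: 43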